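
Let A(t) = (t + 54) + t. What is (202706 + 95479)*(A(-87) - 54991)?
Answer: -16433273535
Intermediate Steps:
A(t) = 54 + 2*t (A(t) = (54 + t) + t = 54 + 2*t)
(202706 + 95479)*(A(-87) - 54991) = (202706 + 95479)*((54 + 2*(-87)) - 54991) = 298185*((54 - 174) - 54991) = 298185*(-120 - 54991) = 298185*(-55111) = -16433273535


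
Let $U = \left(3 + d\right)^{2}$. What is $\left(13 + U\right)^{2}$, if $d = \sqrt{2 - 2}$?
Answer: $484$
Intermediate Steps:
$d = 0$ ($d = \sqrt{0} = 0$)
$U = 9$ ($U = \left(3 + 0\right)^{2} = 3^{2} = 9$)
$\left(13 + U\right)^{2} = \left(13 + 9\right)^{2} = 22^{2} = 484$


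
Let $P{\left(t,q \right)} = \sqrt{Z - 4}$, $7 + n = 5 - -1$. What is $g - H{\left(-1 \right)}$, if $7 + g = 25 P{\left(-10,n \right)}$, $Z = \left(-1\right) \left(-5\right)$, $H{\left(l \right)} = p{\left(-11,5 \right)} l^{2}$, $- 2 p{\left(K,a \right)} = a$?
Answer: $\frac{41}{2} \approx 20.5$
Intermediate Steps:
$p{\left(K,a \right)} = - \frac{a}{2}$
$H{\left(l \right)} = - \frac{5 l^{2}}{2}$ ($H{\left(l \right)} = \left(- \frac{1}{2}\right) 5 l^{2} = - \frac{5 l^{2}}{2}$)
$Z = 5$
$n = -1$ ($n = -7 + \left(5 - -1\right) = -7 + \left(5 + 1\right) = -7 + 6 = -1$)
$P{\left(t,q \right)} = 1$ ($P{\left(t,q \right)} = \sqrt{5 - 4} = \sqrt{1} = 1$)
$g = 18$ ($g = -7 + 25 \cdot 1 = -7 + 25 = 18$)
$g - H{\left(-1 \right)} = 18 - - \frac{5 \left(-1\right)^{2}}{2} = 18 - \left(- \frac{5}{2}\right) 1 = 18 - - \frac{5}{2} = 18 + \frac{5}{2} = \frac{41}{2}$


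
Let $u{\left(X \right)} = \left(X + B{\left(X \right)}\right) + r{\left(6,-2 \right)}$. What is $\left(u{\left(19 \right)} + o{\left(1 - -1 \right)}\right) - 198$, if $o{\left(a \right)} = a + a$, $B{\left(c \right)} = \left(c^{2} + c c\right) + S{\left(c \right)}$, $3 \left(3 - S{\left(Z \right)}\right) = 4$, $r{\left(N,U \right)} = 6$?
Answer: $\frac{1664}{3} \approx 554.67$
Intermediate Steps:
$S{\left(Z \right)} = \frac{5}{3}$ ($S{\left(Z \right)} = 3 - \frac{4}{3} = \frac{5}{3}$)
$B{\left(c \right)} = \frac{5}{3} + 2 c^{2}$ ($B{\left(c \right)} = \left(c^{2} + c c\right) + \frac{5}{3} = \left(c^{2} + c^{2}\right) + \frac{5}{3} = 2 c^{2} + \frac{5}{3} = \frac{5}{3} + 2 c^{2}$)
$o{\left(a \right)} = 2 a$
$u{\left(X \right)} = \frac{23}{3} + X + 2 X^{2}$ ($u{\left(X \right)} = \left(X + \left(\frac{5}{3} + 2 X^{2}\right)\right) + 6 = \left(\frac{5}{3} + X + 2 X^{2}\right) + 6 = \frac{23}{3} + X + 2 X^{2}$)
$\left(u{\left(19 \right)} + o{\left(1 - -1 \right)}\right) - 198 = \left(\left(\frac{23}{3} + 19 + 2 \cdot 19^{2}\right) + 2 \left(1 - -1\right)\right) - 198 = \left(\left(\frac{23}{3} + 19 + 2 \cdot 361\right) + 2 \left(1 + 1\right)\right) - 198 = \left(\left(\frac{23}{3} + 19 + 722\right) + 2 \cdot 2\right) - 198 = \left(\frac{2246}{3} + 4\right) - 198 = \frac{2258}{3} - 198 = \frac{1664}{3}$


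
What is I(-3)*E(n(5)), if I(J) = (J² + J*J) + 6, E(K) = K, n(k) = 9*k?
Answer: 1080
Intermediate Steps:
I(J) = 6 + 2*J² (I(J) = (J² + J²) + 6 = 2*J² + 6 = 6 + 2*J²)
I(-3)*E(n(5)) = (6 + 2*(-3)²)*(9*5) = (6 + 2*9)*45 = (6 + 18)*45 = 24*45 = 1080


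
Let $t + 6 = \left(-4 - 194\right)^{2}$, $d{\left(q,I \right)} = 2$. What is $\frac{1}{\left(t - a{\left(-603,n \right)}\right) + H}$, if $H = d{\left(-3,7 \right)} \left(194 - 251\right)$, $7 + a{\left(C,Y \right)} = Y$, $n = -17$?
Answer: $\frac{1}{39108} \approx 2.557 \cdot 10^{-5}$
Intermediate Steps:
$a{\left(C,Y \right)} = -7 + Y$
$t = 39198$ ($t = -6 + \left(-4 - 194\right)^{2} = -6 + \left(-198\right)^{2} = -6 + 39204 = 39198$)
$H = -114$ ($H = 2 \left(194 - 251\right) = 2 \left(-57\right) = -114$)
$\frac{1}{\left(t - a{\left(-603,n \right)}\right) + H} = \frac{1}{\left(39198 - \left(-7 - 17\right)\right) - 114} = \frac{1}{\left(39198 - -24\right) - 114} = \frac{1}{\left(39198 + 24\right) - 114} = \frac{1}{39222 - 114} = \frac{1}{39108}$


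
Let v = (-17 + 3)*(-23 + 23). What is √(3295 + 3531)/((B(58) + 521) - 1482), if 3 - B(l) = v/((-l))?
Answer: -√6826/958 ≈ -0.086242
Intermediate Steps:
v = 0 (v = -14*0 = 0)
B(l) = 3 (B(l) = 3 - 0/((-l)) = 3 - 0*(-1/l) = 3 - 1*0 = 3 + 0 = 3)
√(3295 + 3531)/((B(58) + 521) - 1482) = √(3295 + 3531)/((3 + 521) - 1482) = √6826/(524 - 1482) = √6826/(-958) = √6826*(-1/958) = -√6826/958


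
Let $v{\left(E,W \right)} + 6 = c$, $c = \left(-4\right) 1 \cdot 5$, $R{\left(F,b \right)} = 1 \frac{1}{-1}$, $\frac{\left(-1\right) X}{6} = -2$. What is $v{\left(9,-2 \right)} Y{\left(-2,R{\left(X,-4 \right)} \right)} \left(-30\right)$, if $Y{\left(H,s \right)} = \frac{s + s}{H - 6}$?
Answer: $195$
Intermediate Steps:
$X = 12$ ($X = \left(-6\right) \left(-2\right) = 12$)
$R{\left(F,b \right)} = -1$ ($R{\left(F,b \right)} = 1 \left(-1\right) = -1$)
$c = -20$ ($c = \left(-4\right) 5 = -20$)
$v{\left(E,W \right)} = -26$ ($v{\left(E,W \right)} = -6 - 20 = -26$)
$Y{\left(H,s \right)} = \frac{2 s}{-6 + H}$
$v{\left(9,-2 \right)} Y{\left(-2,R{\left(X,-4 \right)} \right)} \left(-30\right) = - 26 \cdot 2 \left(-1\right) \frac{1}{-6 - 2} \left(-30\right) = - 26 \cdot 2 \left(-1\right) \frac{1}{-8} \left(-30\right) = - 26 \cdot 2 \left(-1\right) \left(- \frac{1}{8}\right) \left(-30\right) = \left(-26\right) \frac{1}{4} \left(-30\right) = \left(- \frac{13}{2}\right) \left(-30\right) = 195$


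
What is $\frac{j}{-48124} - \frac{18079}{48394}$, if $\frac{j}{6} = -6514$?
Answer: $\frac{255349325}{582228214} \approx 0.43857$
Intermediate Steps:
$j = -39084$ ($j = 6 \left(-6514\right) = -39084$)
$\frac{j}{-48124} - \frac{18079}{48394} = - \frac{39084}{-48124} - \frac{18079}{48394} = \left(-39084\right) \left(- \frac{1}{48124}\right) - \frac{18079}{48394} = \frac{9771}{12031} - \frac{18079}{48394} = \frac{255349325}{582228214}$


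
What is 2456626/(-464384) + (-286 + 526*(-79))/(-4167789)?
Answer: -5109634496677/967727263488 ≈ -5.2800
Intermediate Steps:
2456626/(-464384) + (-286 + 526*(-79))/(-4167789) = 2456626*(-1/464384) + (-286 - 41554)*(-1/4167789) = -1228313/232192 - 41840*(-1/4167789) = -1228313/232192 + 41840/4167789 = -5109634496677/967727263488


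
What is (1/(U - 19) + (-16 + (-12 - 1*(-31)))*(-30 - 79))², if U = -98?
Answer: 1463827600/13689 ≈ 1.0693e+5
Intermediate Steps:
(1/(U - 19) + (-16 + (-12 - 1*(-31)))*(-30 - 79))² = (1/(-98 - 19) + (-16 + (-12 - 1*(-31)))*(-30 - 79))² = (1/(-117) + (-16 + (-12 + 31))*(-109))² = (-1/117 + (-16 + 19)*(-109))² = (-1/117 + 3*(-109))² = (-1/117 - 327)² = (-38260/117)² = 1463827600/13689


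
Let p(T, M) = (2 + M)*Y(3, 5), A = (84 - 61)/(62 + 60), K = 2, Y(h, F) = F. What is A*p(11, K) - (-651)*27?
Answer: 1072427/61 ≈ 17581.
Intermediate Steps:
A = 23/122 ≈ 0.18852
p(T, M) = 10 + 5*M (p(T, M) = (2 + M)*5 = 10 + 5*M)
A*p(11, K) - (-651)*27 = 23*(10 + 5*2)/122 - (-651)*27 = 23*(10 + 10)/122 - 1*(-17577) = (23/122)*20 + 17577 = 230/61 + 17577 = 1072427/61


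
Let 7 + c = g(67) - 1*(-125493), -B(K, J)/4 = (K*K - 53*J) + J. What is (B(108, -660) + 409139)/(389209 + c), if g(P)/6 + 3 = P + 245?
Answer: 20473/46959 ≈ 0.43598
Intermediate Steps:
g(P) = 1452 + 6*P (g(P) = -18 + 6*(P + 245) = -18 + 6*(245 + P) = -18 + (1470 + 6*P) = 1452 + 6*P)
B(K, J) = -4*K**2 + 208*J (B(K, J) = -4*((K*K - 53*J) + J) = -4*((K**2 - 53*J) + J) = -4*(K**2 - 52*J) = -4*K**2 + 208*J)
c = 127340 (c = -7 + ((1452 + 6*67) - 1*(-125493)) = -7 + ((1452 + 402) + 125493) = -7 + (1854 + 125493) = -7 + 127347 = 127340)
(B(108, -660) + 409139)/(389209 + c) = ((-4*108**2 + 208*(-660)) + 409139)/(389209 + 127340) = ((-4*11664 - 137280) + 409139)/516549 = ((-46656 - 137280) + 409139)*(1/516549) = (-183936 + 409139)*(1/516549) = 225203*(1/516549) = 20473/46959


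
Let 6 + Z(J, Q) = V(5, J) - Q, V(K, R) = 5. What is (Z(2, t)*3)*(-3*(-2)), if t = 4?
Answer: -90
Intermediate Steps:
Z(J, Q) = -1 - Q (Z(J, Q) = -6 + (5 - Q) = -1 - Q)
(Z(2, t)*3)*(-3*(-2)) = ((-1 - 1*4)*3)*(-3*(-2)) = ((-1 - 4)*3)*6 = -5*3*6 = -15*6 = -90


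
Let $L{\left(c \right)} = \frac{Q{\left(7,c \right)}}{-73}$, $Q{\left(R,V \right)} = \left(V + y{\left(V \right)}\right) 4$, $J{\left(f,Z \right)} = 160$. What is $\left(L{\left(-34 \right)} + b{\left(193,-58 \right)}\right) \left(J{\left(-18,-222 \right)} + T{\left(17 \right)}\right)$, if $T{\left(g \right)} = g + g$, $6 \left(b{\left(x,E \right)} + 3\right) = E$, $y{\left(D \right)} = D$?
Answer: $- \frac{379852}{219} \approx -1734.5$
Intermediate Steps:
$b{\left(x,E \right)} = -3 + \frac{E}{6}$
$Q{\left(R,V \right)} = 8 V$ ($Q{\left(R,V \right)} = \left(V + V\right) 4 = 2 V 4 = 8 V$)
$T{\left(g \right)} = 2 g$
$L{\left(c \right)} = - \frac{8 c}{73}$ ($L{\left(c \right)} = \frac{8 c}{-73} = 8 c \left(- \frac{1}{73}\right) = - \frac{8 c}{73}$)
$\left(L{\left(-34 \right)} + b{\left(193,-58 \right)}\right) \left(J{\left(-18,-222 \right)} + T{\left(17 \right)}\right) = \left(\left(- \frac{8}{73}\right) \left(-34\right) + \left(-3 + \frac{1}{6} \left(-58\right)\right)\right) \left(160 + 2 \cdot 17\right) = \left(\frac{272}{73} - \frac{38}{3}\right) \left(160 + 34\right) = \left(\frac{272}{73} - \frac{38}{3}\right) 194 = \left(- \frac{1958}{219}\right) 194 = - \frac{379852}{219}$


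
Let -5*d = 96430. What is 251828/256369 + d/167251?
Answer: 37174152294/42877971619 ≈ 0.86698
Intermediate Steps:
d = -19286 (d = -⅕*96430 = -19286)
251828/256369 + d/167251 = 251828/256369 - 19286/167251 = 37174152294/42877971619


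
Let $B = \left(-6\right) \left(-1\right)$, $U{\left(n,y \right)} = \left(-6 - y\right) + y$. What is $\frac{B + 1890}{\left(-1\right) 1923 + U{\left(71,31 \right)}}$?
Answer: $- \frac{632}{643} \approx -0.98289$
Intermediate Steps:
$U{\left(n,y \right)} = -6$
$B = 6$
$\frac{B + 1890}{\left(-1\right) 1923 + U{\left(71,31 \right)}} = \frac{6 + 1890}{\left(-1\right) 1923 - 6} = \frac{1896}{-1923 - 6} = \frac{1896}{-1929} = 1896 \left(- \frac{1}{1929}\right) = - \frac{632}{643}$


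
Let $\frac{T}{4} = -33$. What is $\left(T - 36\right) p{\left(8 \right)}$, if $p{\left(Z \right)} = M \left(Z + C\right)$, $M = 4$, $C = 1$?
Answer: $-6048$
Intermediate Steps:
$p{\left(Z \right)} = 4 + 4 Z$ ($p{\left(Z \right)} = 4 \left(Z + 1\right) = 4 \left(1 + Z\right) = 4 + 4 Z$)
$T = -132$ ($T = 4 \left(-33\right) = -132$)
$\left(T - 36\right) p{\left(8 \right)} = \left(-132 - 36\right) \left(4 + 4 \cdot 8\right) = - 168 \left(4 + 32\right) = \left(-168\right) 36 = -6048$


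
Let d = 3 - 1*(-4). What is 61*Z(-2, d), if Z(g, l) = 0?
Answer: 0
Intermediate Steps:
d = 7 (d = 3 + 4 = 7)
61*Z(-2, d) = 61*0 = 0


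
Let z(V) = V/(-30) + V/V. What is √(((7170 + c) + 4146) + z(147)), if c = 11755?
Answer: √2306710/10 ≈ 151.88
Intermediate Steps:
z(V) = 1 - V/30 (z(V) = V*(-1/30) + 1 = -V/30 + 1 = 1 - V/30)
√(((7170 + c) + 4146) + z(147)) = √(((7170 + 11755) + 4146) + (1 - 1/30*147)) = √((18925 + 4146) + (1 - 49/10)) = √(23071 - 39/10) = √(230671/10) = √2306710/10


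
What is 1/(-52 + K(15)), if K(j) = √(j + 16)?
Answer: -52/2673 - √31/2673 ≈ -0.021537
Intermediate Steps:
K(j) = √(16 + j)
1/(-52 + K(15)) = 1/(-52 + √(16 + 15)) = 1/(-52 + √31)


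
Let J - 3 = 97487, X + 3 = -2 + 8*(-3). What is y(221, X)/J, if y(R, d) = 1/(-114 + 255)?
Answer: 1/13746090 ≈ 7.2748e-8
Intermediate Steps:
X = -29 (X = -3 + (-2 + 8*(-3)) = -3 + (-2 - 24) = -3 - 26 = -29)
y(R, d) = 1/141
J = 97490 (J = 3 + 97487 = 97490)
y(221, X)/J = (1/141)/97490 = (1/141)*(1/97490) = 1/13746090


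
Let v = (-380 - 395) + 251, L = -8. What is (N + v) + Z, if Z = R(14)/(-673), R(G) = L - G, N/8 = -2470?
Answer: -13651110/673 ≈ -20284.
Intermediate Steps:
N = -19760 (N = 8*(-2470) = -19760)
R(G) = -8 - G
v = -524 (v = -775 + 251 = -524)
Z = 22/673 (Z = (-8 - 1*14)/(-673) = (-8 - 14)*(-1/673) = -22*(-1/673) = 22/673 ≈ 0.032689)
(N + v) + Z = (-19760 - 524) + 22/673 = -20284 + 22/673 = -13651110/673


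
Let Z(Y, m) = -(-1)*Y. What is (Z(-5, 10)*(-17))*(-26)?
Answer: -2210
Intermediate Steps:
Z(Y, m) = Y
(Z(-5, 10)*(-17))*(-26) = -5*(-17)*(-26) = 85*(-26) = -2210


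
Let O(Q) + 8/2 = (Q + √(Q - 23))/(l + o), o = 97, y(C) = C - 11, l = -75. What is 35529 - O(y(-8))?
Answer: 781745/22 - I*√42/22 ≈ 35534.0 - 0.29458*I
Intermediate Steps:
y(C) = -11 + C
O(Q) = -4 + Q/22 + √(-23 + Q)/22 (O(Q) = -4 + (Q + √(Q - 23))/(-75 + 97) = -4 + (Q + √(-23 + Q))/22 = -4 + (Q + √(-23 + Q))*(1/22) = -4 + (Q/22 + √(-23 + Q)/22) = -4 + Q/22 + √(-23 + Q)/22)
35529 - O(y(-8)) = 35529 - (-4 + (-11 - 8)/22 + √(-23 + (-11 - 8))/22) = 35529 - (-4 + (1/22)*(-19) + √(-23 - 19)/22) = 35529 - (-4 - 19/22 + √(-42)/22) = 35529 - (-4 - 19/22 + (I*√42)/22) = 35529 - (-4 - 19/22 + I*√42/22) = 35529 - (-107/22 + I*√42/22) = 35529 + (107/22 - I*√42/22) = 781745/22 - I*√42/22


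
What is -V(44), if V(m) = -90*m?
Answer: 3960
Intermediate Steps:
-V(44) = -(-90)*44 = -1*(-3960) = 3960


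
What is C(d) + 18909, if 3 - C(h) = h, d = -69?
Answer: 18981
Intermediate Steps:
C(h) = 3 - h
C(d) + 18909 = (3 - 1*(-69)) + 18909 = (3 + 69) + 18909 = 72 + 18909 = 18981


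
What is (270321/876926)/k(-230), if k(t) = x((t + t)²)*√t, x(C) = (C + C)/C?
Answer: -270321*I*√230/403385960 ≈ -0.010163*I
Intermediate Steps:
x(C) = 2 (x(C) = (2*C)/C = 2)
k(t) = 2*√t
(270321/876926)/k(-230) = (270321/876926)/((2*√(-230))) = (270321*(1/876926))/((2*(I*√230))) = 270321/(876926*((2*I*√230))) = 270321*(-I*√230/460)/876926 = -270321*I*√230/403385960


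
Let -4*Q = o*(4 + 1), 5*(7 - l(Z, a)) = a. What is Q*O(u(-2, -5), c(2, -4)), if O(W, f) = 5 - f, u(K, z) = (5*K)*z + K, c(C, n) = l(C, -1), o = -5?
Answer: -55/4 ≈ -13.750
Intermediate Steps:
l(Z, a) = 7 - a/5
c(C, n) = 36/5 (c(C, n) = 7 - ⅕*(-1) = 7 + ⅕ = 36/5)
Q = 25/4 (Q = -(-5)*(4 + 1)/4 = -(-5)*5/4 = -¼*(-25) = 25/4 ≈ 6.2500)
u(K, z) = K + 5*K*z (u(K, z) = 5*K*z + K = K + 5*K*z)
Q*O(u(-2, -5), c(2, -4)) = 25*(5 - 1*36/5)/4 = 25*(5 - 36/5)/4 = (25/4)*(-11/5) = -55/4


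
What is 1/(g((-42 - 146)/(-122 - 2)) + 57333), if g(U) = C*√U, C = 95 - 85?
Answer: 1777323/101899254859 - 10*√1457/101899254859 ≈ 1.7438e-5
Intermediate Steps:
C = 10
g(U) = 10*√U
1/(g((-42 - 146)/(-122 - 2)) + 57333) = 1/(10*√((-42 - 146)/(-122 - 2)) + 57333) = 1/(10*√(-188/(-124)) + 57333) = 1/(10*√(-188*(-1/124)) + 57333) = 1/(10*√(47/31) + 57333) = 1/(10*(√1457/31) + 57333) = 1/(10*√1457/31 + 57333) = 1/(57333 + 10*√1457/31)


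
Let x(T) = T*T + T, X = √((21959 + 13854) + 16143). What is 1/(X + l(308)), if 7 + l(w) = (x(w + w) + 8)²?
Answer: 144460806393/20868924583715829618493 - 2*√12989/20868924583715829618493 ≈ 6.9223e-12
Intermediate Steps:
X = 2*√12989 (X = √(35813 + 16143) = √51956 = 2*√12989 ≈ 227.94)
x(T) = T + T² (x(T) = T² + T = T + T²)
l(w) = -7 + (8 + 2*w*(1 + 2*w))² (l(w) = -7 + ((w + w)*(1 + (w + w)) + 8)² = -7 + ((2*w)*(1 + 2*w) + 8)² = -7 + (2*w*(1 + 2*w) + 8)² = -7 + (8 + 2*w*(1 + 2*w))²)
1/(X + l(308)) = 1/(2*√12989 + (-7 + 4*(4 + 308*(1 + 2*308))²)) = 1/(2*√12989 + (-7 + 4*(4 + 308*(1 + 616))²)) = 1/(2*√12989 + (-7 + 4*(4 + 308*617)²)) = 1/(2*√12989 + (-7 + 4*(4 + 190036)²)) = 1/(2*√12989 + (-7 + 4*190040²)) = 1/(2*√12989 + (-7 + 4*36115201600)) = 1/(2*√12989 + (-7 + 144460806400)) = 1/(2*√12989 + 144460806393) = 1/(144460806393 + 2*√12989)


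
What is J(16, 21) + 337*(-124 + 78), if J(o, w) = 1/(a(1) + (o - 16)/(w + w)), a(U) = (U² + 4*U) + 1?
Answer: -93011/6 ≈ -15502.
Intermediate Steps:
a(U) = 1 + U² + 4*U
J(o, w) = 1/(6 + (-16 + o)/(2*w)) (J(o, w) = 1/((1 + 1² + 4*1) + (o - 16)/(w + w)) = 1/((1 + 1 + 4) + (-16 + o)/((2*w))) = 1/(6 + (-16 + o)*(1/(2*w))) = 1/(6 + (-16 + o)/(2*w)))
J(16, 21) + 337*(-124 + 78) = 2*21/(-16 + 16 + 12*21) + 337*(-124 + 78) = 2*21/(-16 + 16 + 252) + 337*(-46) = 2*21/252 - 15502 = 2*21*(1/252) - 15502 = ⅙ - 15502 = -93011/6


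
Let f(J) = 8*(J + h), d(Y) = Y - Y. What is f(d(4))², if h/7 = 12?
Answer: 451584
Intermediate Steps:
h = 84 (h = 7*12 = 84)
d(Y) = 0
f(J) = 672 + 8*J (f(J) = 8*(J + 84) = 8*(84 + J) = 672 + 8*J)
f(d(4))² = (672 + 8*0)² = (672 + 0)² = 672² = 451584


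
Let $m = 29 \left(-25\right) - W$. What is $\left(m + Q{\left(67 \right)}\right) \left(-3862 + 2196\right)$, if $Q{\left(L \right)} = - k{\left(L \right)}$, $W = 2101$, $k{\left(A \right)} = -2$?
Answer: $4704784$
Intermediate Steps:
$Q{\left(L \right)} = 2$ ($Q{\left(L \right)} = \left(-1\right) \left(-2\right) = 2$)
$m = -2826$ ($m = 29 \left(-25\right) - 2101 = -725 - 2101 = -2826$)
$\left(m + Q{\left(67 \right)}\right) \left(-3862 + 2196\right) = \left(-2826 + 2\right) \left(-3862 + 2196\right) = \left(-2824\right) \left(-1666\right) = 4704784$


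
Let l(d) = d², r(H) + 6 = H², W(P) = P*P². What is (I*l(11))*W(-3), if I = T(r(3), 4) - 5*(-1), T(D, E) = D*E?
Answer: -55539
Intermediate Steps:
W(P) = P³
r(H) = -6 + H²
I = 17 (I = (-6 + 3²)*4 - 5*(-1) = (-6 + 9)*4 + 5 = 3*4 + 5 = 12 + 5 = 17)
(I*l(11))*W(-3) = (17*11²)*(-3)³ = (17*121)*(-27) = 2057*(-27) = -55539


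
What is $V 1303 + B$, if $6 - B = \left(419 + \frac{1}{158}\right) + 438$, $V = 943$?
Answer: $\frac{194004723}{158} \approx 1.2279 \cdot 10^{6}$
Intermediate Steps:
$B = - \frac{134459}{158}$ ($B = 6 - \left(\left(419 + \frac{1}{158}\right) + 438\right) = 6 - \left(\frac{66203}{158} + 438\right) = 6 - \frac{135407}{158} = - \frac{134459}{158} \approx -851.01$)
$V 1303 + B = 943 \cdot 1303 - \frac{134459}{158} = 1228729 - \frac{134459}{158} = \frac{194004723}{158}$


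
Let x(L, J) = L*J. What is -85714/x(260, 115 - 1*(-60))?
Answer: -42857/22750 ≈ -1.8838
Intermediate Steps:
x(L, J) = J*L
-85714/x(260, 115 - 1*(-60)) = -85714*1/(260*(115 - 1*(-60))) = -85714*1/(260*(115 + 60)) = -85714/(175*260) = -85714/45500 = -85714*1/45500 = -42857/22750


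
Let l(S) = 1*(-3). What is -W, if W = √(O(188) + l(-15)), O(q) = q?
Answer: -√185 ≈ -13.601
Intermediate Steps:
l(S) = -3
W = √185 (W = √(188 - 3) = √185 ≈ 13.601)
-W = -√185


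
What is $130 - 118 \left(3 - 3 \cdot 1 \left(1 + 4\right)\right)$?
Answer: $1546$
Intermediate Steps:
$130 - 118 \left(3 - 3 \cdot 1 \left(1 + 4\right)\right) = 130 - 118 \left(3 - 3 \cdot 1 \cdot 5\right) = 130 - 118 \left(3 - 15\right) = 130 - -1416 = 130 + 1416 = 1546$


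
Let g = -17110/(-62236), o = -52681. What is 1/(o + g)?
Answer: -31118/1639318803 ≈ -1.8982e-5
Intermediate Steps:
g = 8555/31118 (g = -17110*(-1/62236) = 8555/31118 ≈ 0.27492)
1/(o + g) = 1/(-52681 + 8555/31118) = 1/(-1639318803/31118) = -31118/1639318803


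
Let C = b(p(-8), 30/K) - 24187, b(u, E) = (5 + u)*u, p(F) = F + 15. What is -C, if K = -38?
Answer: 24103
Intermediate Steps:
p(F) = 15 + F
b(u, E) = u*(5 + u)
C = -24103 (C = (15 - 8)*(5 + (15 - 8)) - 24187 = 7*(5 + 7) - 24187 = 7*12 - 24187 = 84 - 24187 = -24103)
-C = -1*(-24103) = 24103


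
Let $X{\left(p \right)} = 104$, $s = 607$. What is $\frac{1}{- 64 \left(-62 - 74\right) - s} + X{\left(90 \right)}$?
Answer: $\frac{842089}{8097} \approx 104.0$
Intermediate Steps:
$\frac{1}{- 64 \left(-62 - 74\right) - s} + X{\left(90 \right)} = \frac{1}{- 64 \left(-62 - 74\right) - 607} + 104 = \frac{1}{\left(-64\right) \left(-136\right) - 607} + 104 = \frac{1}{8704 - 607} + 104 = \frac{1}{8097} + 104 = \frac{842089}{8097}$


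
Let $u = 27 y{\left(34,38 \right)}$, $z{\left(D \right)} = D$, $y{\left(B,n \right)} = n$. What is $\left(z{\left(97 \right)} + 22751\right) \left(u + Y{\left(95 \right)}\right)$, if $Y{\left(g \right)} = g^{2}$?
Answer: $229645248$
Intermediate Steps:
$u = 1026$ ($u = 27 \cdot 38 = 1026$)
$\left(z{\left(97 \right)} + 22751\right) \left(u + Y{\left(95 \right)}\right) = \left(97 + 22751\right) \left(1026 + 95^{2}\right) = 22848 \left(1026 + 9025\right) = 22848 \cdot 10051 = 229645248$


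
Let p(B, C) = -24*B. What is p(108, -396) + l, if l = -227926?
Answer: -230518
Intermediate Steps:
p(108, -396) + l = -24*108 - 227926 = -2592 - 227926 = -230518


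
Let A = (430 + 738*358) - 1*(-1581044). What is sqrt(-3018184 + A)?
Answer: I*sqrt(1172506) ≈ 1082.8*I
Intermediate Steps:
A = 1845678 (A = (430 + 264204) + 1581044 = 264634 + 1581044 = 1845678)
sqrt(-3018184 + A) = sqrt(-3018184 + 1845678) = sqrt(-1172506) = I*sqrt(1172506)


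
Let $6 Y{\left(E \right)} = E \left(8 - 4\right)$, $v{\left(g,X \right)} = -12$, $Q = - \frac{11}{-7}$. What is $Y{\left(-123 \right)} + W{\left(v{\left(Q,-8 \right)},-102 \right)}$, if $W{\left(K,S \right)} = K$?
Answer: $-94$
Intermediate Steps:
$Q = \frac{11}{7}$ ($Q = \left(-11\right) \left(- \frac{1}{7}\right) = \frac{11}{7} \approx 1.5714$)
$Y{\left(E \right)} = \frac{2 E}{3}$ ($Y{\left(E \right)} = \frac{E \left(8 - 4\right)}{6} = \frac{E 4}{6} = \frac{4 E}{6} = \frac{2 E}{3}$)
$Y{\left(-123 \right)} + W{\left(v{\left(Q,-8 \right)},-102 \right)} = \frac{2}{3} \left(-123\right) - 12 = -82 - 12 = -94$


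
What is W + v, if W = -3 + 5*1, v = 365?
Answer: 367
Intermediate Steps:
W = 2 (W = -3 + 5 = 2)
W + v = 2 + 365 = 367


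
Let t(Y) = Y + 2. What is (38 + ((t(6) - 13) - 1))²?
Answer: 1024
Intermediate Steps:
t(Y) = 2 + Y
(38 + ((t(6) - 13) - 1))² = (38 + (((2 + 6) - 13) - 1))² = (38 + ((8 - 13) - 1))² = (38 + (-5 - 1))² = (38 - 6)² = 32² = 1024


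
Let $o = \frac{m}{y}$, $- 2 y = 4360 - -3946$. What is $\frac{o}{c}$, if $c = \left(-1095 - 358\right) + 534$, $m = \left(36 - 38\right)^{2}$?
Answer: $\frac{4}{3816607} \approx 1.0481 \cdot 10^{-6}$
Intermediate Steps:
$y = -4153$ ($y = - \frac{4360 - -3946}{2} = - \frac{4360 + 3946}{2} = \left(- \frac{1}{2}\right) 8306 = -4153$)
$m = 4$ ($m = \left(-2\right)^{2} = 4$)
$c = -919$ ($c = -1453 + 534 = -919$)
$o = - \frac{4}{4153}$ ($o = \frac{4}{-4153} = 4 \left(- \frac{1}{4153}\right) = - \frac{4}{4153} \approx -0.00096316$)
$\frac{o}{c} = - \frac{4}{4153 \left(-919\right)} = \left(- \frac{4}{4153}\right) \left(- \frac{1}{919}\right) = \frac{4}{3816607}$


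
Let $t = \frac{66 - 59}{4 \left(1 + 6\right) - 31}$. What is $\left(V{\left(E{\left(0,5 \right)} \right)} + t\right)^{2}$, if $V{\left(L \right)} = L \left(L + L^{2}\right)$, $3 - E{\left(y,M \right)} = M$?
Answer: $\frac{361}{9} \approx 40.111$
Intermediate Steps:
$E{\left(y,M \right)} = 3 - M$
$t = - \frac{7}{3}$ ($t = \frac{7}{4 \cdot 7 - 31} = \frac{7}{28 - 31} = \frac{7}{-3} = 7 \left(- \frac{1}{3}\right) = - \frac{7}{3} \approx -2.3333$)
$\left(V{\left(E{\left(0,5 \right)} \right)} + t\right)^{2} = \left(\left(3 - 5\right)^{2} \left(1 + \left(3 - 5\right)\right) - \frac{7}{3}\right)^{2} = \left(\left(-2\right)^{2} \left(1 - 2\right) - \frac{7}{3}\right)^{2} = \left(4 \left(-1\right) - \frac{7}{3}\right)^{2} = \left(-4 - \frac{7}{3}\right)^{2} = \left(- \frac{19}{3}\right)^{2} = \frac{361}{9}$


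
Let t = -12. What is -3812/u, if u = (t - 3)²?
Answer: -3812/225 ≈ -16.942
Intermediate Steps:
u = 225 (u = (-12 - 3)² = (-15)² = 225)
-3812/u = -3812/225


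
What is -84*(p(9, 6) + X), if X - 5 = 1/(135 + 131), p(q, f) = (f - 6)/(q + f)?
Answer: -7986/19 ≈ -420.32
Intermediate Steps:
p(q, f) = (-6 + f)/(f + q)
X = 1331/266 (X = 5 + 1/(135 + 131) = 5 + 1/266 = 1331/266 ≈ 5.0038)
-84*(p(9, 6) + X) = -84*((-6 + 6)/(6 + 9) + 1331/266) = -84*(0/15 + 1331/266) = -84*((1/15)*0 + 1331/266) = -84*(0 + 1331/266) = -84*1331/266 = -7986/19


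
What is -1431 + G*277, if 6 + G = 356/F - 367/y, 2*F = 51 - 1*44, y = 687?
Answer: 119907038/4809 ≈ 24934.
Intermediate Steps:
F = 7/2 (F = (51 - 1*44)/2 = (51 - 44)/2 = (½)*7 = 7/2 ≈ 3.5000)
G = 457721/4809 (G = -6 + (356/(7/2) - 367/687) = -6 + (356*(2/7) - 367*1/687) = -6 + (712/7 - 367/687) = -6 + 486575/4809 = 457721/4809 ≈ 95.180)
-1431 + G*277 = -1431 + (457721/4809)*277 = -1431 + 126788717/4809 = 119907038/4809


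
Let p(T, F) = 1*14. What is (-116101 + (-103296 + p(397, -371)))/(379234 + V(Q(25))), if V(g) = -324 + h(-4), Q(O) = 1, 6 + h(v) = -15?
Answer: -219383/378889 ≈ -0.57902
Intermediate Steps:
h(v) = -21 (h(v) = -6 - 15 = -21)
V(g) = -345 (V(g) = -324 - 21 = -345)
p(T, F) = 14
(-116101 + (-103296 + p(397, -371)))/(379234 + V(Q(25))) = (-116101 + (-103296 + 14))/(379234 - 345) = (-116101 - 103282)/378889 = -219383*1/378889 = -219383/378889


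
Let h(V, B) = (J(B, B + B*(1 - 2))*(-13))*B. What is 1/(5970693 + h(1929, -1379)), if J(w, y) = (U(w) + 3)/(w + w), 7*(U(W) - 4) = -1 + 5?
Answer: 14/83589013 ≈ 1.6749e-7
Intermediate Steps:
U(W) = 32/7 (U(W) = 4 + (-1 + 5)/7 = 4 + (⅐)*4 = 4 + 4/7 = 32/7)
J(w, y) = 53/(14*w) (J(w, y) = (32/7 + 3)/(w + w) = 53/(7*((2*w))) = 53*(1/(2*w))/7 = 53/(14*w))
h(V, B) = -689/14 (h(V, B) = ((53/(14*B))*(-13))*B = (-689/(14*B))*B = -689/14)
1/(5970693 + h(1929, -1379)) = 1/(5970693 - 689/14) = 1/(83589013/14) = 14/83589013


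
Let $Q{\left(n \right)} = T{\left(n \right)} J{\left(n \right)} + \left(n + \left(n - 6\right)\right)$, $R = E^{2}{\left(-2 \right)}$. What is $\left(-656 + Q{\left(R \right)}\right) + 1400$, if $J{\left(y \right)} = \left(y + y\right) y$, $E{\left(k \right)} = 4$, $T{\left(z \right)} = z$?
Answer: $8962$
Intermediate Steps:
$R = 16$ ($R = 4^{2} = 16$)
$J{\left(y \right)} = 2 y^{2}$ ($J{\left(y \right)} = 2 y y = 2 y^{2}$)
$Q{\left(n \right)} = -6 + 2 n + 2 n^{3}$ ($Q{\left(n \right)} = n 2 n^{2} + \left(n + \left(n - 6\right)\right) = 2 n^{3} + \left(n + \left(n - 6\right)\right) = 2 n^{3} + \left(n + \left(-6 + n\right)\right) = 2 n^{3} + \left(-6 + 2 n\right) = -6 + 2 n + 2 n^{3}$)
$\left(-656 + Q{\left(R \right)}\right) + 1400 = \left(-656 + \left(-6 + 2 \cdot 16 + 2 \cdot 16^{3}\right)\right) + 1400 = \left(-656 + \left(-6 + 32 + 2 \cdot 4096\right)\right) + 1400 = \left(-656 + \left(-6 + 32 + 8192\right)\right) + 1400 = \left(-656 + 8218\right) + 1400 = 7562 + 1400 = 8962$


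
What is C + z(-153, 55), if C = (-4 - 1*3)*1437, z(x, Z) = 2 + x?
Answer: -10210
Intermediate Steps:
C = -10059 (C = (-4 - 3)*1437 = -7*1437 = -10059)
C + z(-153, 55) = -10059 + (2 - 153) = -10059 - 151 = -10210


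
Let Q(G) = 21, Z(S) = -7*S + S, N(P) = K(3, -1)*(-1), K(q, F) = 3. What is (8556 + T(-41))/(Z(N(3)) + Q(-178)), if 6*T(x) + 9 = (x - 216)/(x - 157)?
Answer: 10163003/46332 ≈ 219.35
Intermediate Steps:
N(P) = -3 (N(P) = 3*(-1) = -3)
Z(S) = -6*S
T(x) = -3/2 + (-216 + x)/(6*(-157 + x)) (T(x) = -3/2 + ((x - 216)/(x - 157))/6 = -3/2 + ((-216 + x)/(-157 + x))/6 = -3/2 + (-216 + x)/(6*(-157 + x)))
(8556 + T(-41))/(Z(N(3)) + Q(-178)) = (8556 + (1197 - 8*(-41))/(6*(-157 - 41)))/(-6*(-3) + 21) = (8556 + (⅙)*(1197 + 328)/(-198))/(18 + 21) = (8556 + (⅙)*(-1/198)*1525)/39 = (8556 - 1525/1188)*(1/39) = (10163003/1188)*(1/39) = 10163003/46332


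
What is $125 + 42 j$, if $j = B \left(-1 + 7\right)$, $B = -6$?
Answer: $-1387$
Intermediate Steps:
$j = -36$ ($j = - 6 \left(-1 + 7\right) = \left(-6\right) 6 = -36$)
$125 + 42 j = 125 + 42 \left(-36\right) = 125 - 1512 = -1387$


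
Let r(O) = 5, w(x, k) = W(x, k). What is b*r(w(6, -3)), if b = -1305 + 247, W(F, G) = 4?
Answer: -5290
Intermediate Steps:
w(x, k) = 4
b = -1058
b*r(w(6, -3)) = -1058*5 = -5290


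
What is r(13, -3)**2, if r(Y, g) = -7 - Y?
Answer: 400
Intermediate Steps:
r(13, -3)**2 = (-7 - 1*13)**2 = (-7 - 13)**2 = (-20)**2 = 400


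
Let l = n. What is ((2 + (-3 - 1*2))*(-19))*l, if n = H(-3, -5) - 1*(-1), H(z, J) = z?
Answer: -114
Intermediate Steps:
n = -2 (n = -3 - 1*(-1) = -3 + 1 = -2)
l = -2
((2 + (-3 - 1*2))*(-19))*l = ((2 + (-3 - 1*2))*(-19))*(-2) = ((2 + (-3 - 2))*(-19))*(-2) = ((2 - 5)*(-19))*(-2) = -3*(-19)*(-2) = 57*(-2) = -114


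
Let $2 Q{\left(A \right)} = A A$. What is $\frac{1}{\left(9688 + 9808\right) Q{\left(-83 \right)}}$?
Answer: $\frac{1}{67153972} \approx 1.4891 \cdot 10^{-8}$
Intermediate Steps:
$Q{\left(A \right)} = \frac{A^{2}}{2}$ ($Q{\left(A \right)} = \frac{A A}{2} = \frac{A^{2}}{2}$)
$\frac{1}{\left(9688 + 9808\right) Q{\left(-83 \right)}} = \frac{1}{\left(9688 + 9808\right) \frac{\left(-83\right)^{2}}{2}} = \frac{1}{19496 \cdot \frac{1}{2} \cdot 6889} = \frac{1}{19496 \cdot \frac{6889}{2}} = \frac{1}{19496} \cdot \frac{2}{6889} = \frac{1}{67153972}$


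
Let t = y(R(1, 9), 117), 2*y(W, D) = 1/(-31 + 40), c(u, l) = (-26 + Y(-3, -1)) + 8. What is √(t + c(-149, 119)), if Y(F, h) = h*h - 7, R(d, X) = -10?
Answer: I*√862/6 ≈ 4.8933*I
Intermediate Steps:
Y(F, h) = -7 + h² (Y(F, h) = h² - 7 = -7 + h²)
c(u, l) = -24 (c(u, l) = (-26 + (-7 + (-1)²)) + 8 = (-26 + (-7 + 1)) + 8 = (-26 - 6) + 8 = -32 + 8 = -24)
y(W, D) = 1/18 (y(W, D) = 1/(2*(-31 + 40)) = (½)/9 = (½)*(⅑) = 1/18)
t = 1/18 ≈ 0.055556
√(t + c(-149, 119)) = √(1/18 - 24) = √(-431/18) = I*√862/6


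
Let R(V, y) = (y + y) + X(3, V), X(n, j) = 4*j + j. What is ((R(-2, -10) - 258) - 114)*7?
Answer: -2814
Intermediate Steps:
X(n, j) = 5*j
R(V, y) = 2*y + 5*V (R(V, y) = (y + y) + 5*V = 2*y + 5*V)
((R(-2, -10) - 258) - 114)*7 = (((2*(-10) + 5*(-2)) - 258) - 114)*7 = (((-20 - 10) - 258) - 114)*7 = ((-30 - 258) - 114)*7 = (-288 - 114)*7 = -402*7 = -2814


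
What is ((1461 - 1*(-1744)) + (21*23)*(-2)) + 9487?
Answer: 11726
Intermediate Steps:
((1461 - 1*(-1744)) + (21*23)*(-2)) + 9487 = ((1461 + 1744) + 483*(-2)) + 9487 = (3205 - 966) + 9487 = 2239 + 9487 = 11726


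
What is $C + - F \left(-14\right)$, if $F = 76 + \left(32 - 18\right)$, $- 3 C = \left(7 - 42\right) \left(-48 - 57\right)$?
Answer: $35$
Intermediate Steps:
$C = -1225$ ($C = - \frac{\left(7 - 42\right) \left(-48 - 57\right)}{3} = - \frac{\left(-35\right) \left(-105\right)}{3} = \left(- \frac{1}{3}\right) 3675 = -1225$)
$F = 90$ ($F = 76 + \left(32 - 18\right) = 76 + 14 = 90$)
$C + - F \left(-14\right) = -1225 + \left(-1\right) 90 \left(-14\right) = -1225 - -1260 = -1225 + 1260 = 35$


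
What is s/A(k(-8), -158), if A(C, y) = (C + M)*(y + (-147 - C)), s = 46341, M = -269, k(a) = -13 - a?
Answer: 15447/27400 ≈ 0.56376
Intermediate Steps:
A(C, y) = (-269 + C)*(-147 + y - C) (A(C, y) = (C - 269)*(y + (-147 - C)) = (-269 + C)*(-147 + y - C))
s/A(k(-8), -158) = 46341/(39543 - (-13 - 1*(-8))**2 - 269*(-158) + 122*(-13 - 1*(-8)) + (-13 - 1*(-8))*(-158)) = 46341/(39543 - (-13 + 8)**2 + 42502 + 122*(-13 + 8) + (-13 + 8)*(-158)) = 46341/(39543 - 1*(-5)**2 + 42502 + 122*(-5) - 5*(-158)) = 46341/(39543 - 1*25 + 42502 - 610 + 790) = 46341/(39543 - 25 + 42502 - 610 + 790) = 46341/82200 = 46341*(1/82200) = 15447/27400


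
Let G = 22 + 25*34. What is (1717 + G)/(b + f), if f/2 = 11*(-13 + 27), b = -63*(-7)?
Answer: 2589/749 ≈ 3.4566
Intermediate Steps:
b = 441
f = 308 (f = 2*(11*(-13 + 27)) = 2*(11*14) = 2*154 = 308)
G = 872 (G = 22 + 850 = 872)
(1717 + G)/(b + f) = (1717 + 872)/(441 + 308) = 2589/749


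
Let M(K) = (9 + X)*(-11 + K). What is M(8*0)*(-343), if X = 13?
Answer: 83006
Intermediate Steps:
M(K) = -242 + 22*K (M(K) = (9 + 13)*(-11 + K) = 22*(-11 + K) = -242 + 22*K)
M(8*0)*(-343) = (-242 + 22*(8*0))*(-343) = (-242 + 22*0)*(-343) = (-242 + 0)*(-343) = -242*(-343) = 83006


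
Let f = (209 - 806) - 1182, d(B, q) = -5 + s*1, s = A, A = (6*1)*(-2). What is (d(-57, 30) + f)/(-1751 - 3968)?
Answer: 1796/5719 ≈ 0.31404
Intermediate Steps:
A = -12 (A = 6*(-2) = -12)
s = -12
d(B, q) = -17 (d(B, q) = -5 - 12*1 = -5 - 12 = -17)
f = -1779 (f = -597 - 1182 = -1779)
(d(-57, 30) + f)/(-1751 - 3968) = (-17 - 1779)/(-1751 - 3968) = -1796/(-5719) = -1796*(-1/5719) = 1796/5719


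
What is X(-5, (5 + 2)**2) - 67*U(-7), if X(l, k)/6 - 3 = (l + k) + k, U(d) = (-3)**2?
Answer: -27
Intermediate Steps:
U(d) = 9
X(l, k) = 18 + 6*l + 12*k (X(l, k) = 18 + 6*((l + k) + k) = 18 + 6*((k + l) + k) = 18 + 6*(l + 2*k) = 18 + (6*l + 12*k) = 18 + 6*l + 12*k)
X(-5, (5 + 2)**2) - 67*U(-7) = (18 + 6*(-5) + 12*(5 + 2)**2) - 67*9 = (18 - 30 + 12*7**2) - 603 = (18 - 30 + 12*49) - 603 = (18 - 30 + 588) - 603 = 576 - 603 = -27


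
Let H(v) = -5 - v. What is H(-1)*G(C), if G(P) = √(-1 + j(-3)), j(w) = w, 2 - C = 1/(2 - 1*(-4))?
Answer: -8*I ≈ -8.0*I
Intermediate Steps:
C = 11/6 (C = 2 - 1/(2 - 1*(-4)) = 2 - 1/(2 + 4) = 2 - 1/6 = 2 - 1*⅙ = 2 - ⅙ = 11/6 ≈ 1.8333)
G(P) = 2*I (G(P) = √(-1 - 3) = √(-4) = 2*I)
H(-1)*G(C) = (-5 - 1*(-1))*(2*I) = (-5 + 1)*(2*I) = -8*I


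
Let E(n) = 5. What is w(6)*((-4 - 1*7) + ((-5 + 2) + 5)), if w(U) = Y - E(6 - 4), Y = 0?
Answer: 45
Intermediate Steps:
w(U) = -5 (w(U) = 0 - 1*5 = 0 - 5 = -5)
w(6)*((-4 - 1*7) + ((-5 + 2) + 5)) = -5*((-4 - 1*7) + ((-5 + 2) + 5)) = -5*((-4 - 7) + (-3 + 5)) = -5*(-11 + 2) = -5*(-9) = 45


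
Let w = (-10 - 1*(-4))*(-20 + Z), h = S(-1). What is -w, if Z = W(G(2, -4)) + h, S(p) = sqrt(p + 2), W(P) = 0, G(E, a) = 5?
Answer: -114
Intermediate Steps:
S(p) = sqrt(2 + p)
h = 1 (h = sqrt(2 - 1) = sqrt(1) = 1)
Z = 1 (Z = 0 + 1 = 1)
w = 114 (w = (-10 - 1*(-4))*(-20 + 1) = (-10 + 4)*(-19) = -6*(-19) = 114)
-w = -1*114 = -114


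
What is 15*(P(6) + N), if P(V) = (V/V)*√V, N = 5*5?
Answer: 375 + 15*√6 ≈ 411.74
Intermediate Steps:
N = 25
P(V) = √V (P(V) = 1*√V = √V)
15*(P(6) + N) = 15*(√6 + 25) = 15*(25 + √6) = 375 + 15*√6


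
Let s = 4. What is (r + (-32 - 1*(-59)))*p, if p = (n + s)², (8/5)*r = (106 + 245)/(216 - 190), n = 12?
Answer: 9072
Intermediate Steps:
r = 135/16 (r = 5*((106 + 245)/(216 - 190))/8 = 5*(351/26)/8 = 5*(351*(1/26))/8 = (5/8)*(27/2) = 135/16 ≈ 8.4375)
p = 256 (p = (12 + 4)² = 16² = 256)
(r + (-32 - 1*(-59)))*p = (135/16 + (-32 - 1*(-59)))*256 = (135/16 + (-32 + 59))*256 = (135/16 + 27)*256 = (567/16)*256 = 9072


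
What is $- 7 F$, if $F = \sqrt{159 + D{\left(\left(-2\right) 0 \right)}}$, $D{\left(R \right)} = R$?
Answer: $- 7 \sqrt{159} \approx -88.267$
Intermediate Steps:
$F = \sqrt{159}$ ($F = \sqrt{159 - 0} = \sqrt{159 + 0} = \sqrt{159} \approx 12.61$)
$- 7 F = - 7 \sqrt{159}$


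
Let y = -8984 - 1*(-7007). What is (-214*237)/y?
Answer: 16906/659 ≈ 25.654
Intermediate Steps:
y = -1977 (y = -8984 + 7007 = -1977)
(-214*237)/y = -214*237/(-1977) = -50718*(-1/1977) = 16906/659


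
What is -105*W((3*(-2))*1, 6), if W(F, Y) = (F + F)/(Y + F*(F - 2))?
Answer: 70/3 ≈ 23.333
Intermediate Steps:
W(F, Y) = 2*F/(Y + F*(-2 + F)) (W(F, Y) = (2*F)/(Y + F*(-2 + F)) = 2*F/(Y + F*(-2 + F)))
-105*W((3*(-2))*1, 6) = -210*(3*(-2))*1/(6 + ((3*(-2))*1)² - 2*3*(-2)) = -210*(-6*1)/(6 + (-6*1)² - (-12)) = -210*(-6)/(6 + (-6)² - 2*(-6)) = -210*(-6)/(6 + 36 + 12) = -210*(-6)/54 = -105*(-2/9) = 70/3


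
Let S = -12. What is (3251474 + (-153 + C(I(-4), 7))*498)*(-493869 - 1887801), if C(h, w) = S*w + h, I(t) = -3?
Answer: -7459280883180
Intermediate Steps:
C(h, w) = h - 12*w (C(h, w) = -12*w + h = h - 12*w)
(3251474 + (-153 + C(I(-4), 7))*498)*(-493869 - 1887801) = (3251474 + (-153 + (-3 - 12*7))*498)*(-493869 - 1887801) = (3251474 + (-153 + (-3 - 84))*498)*(-2381670) = (3251474 + (-153 - 87)*498)*(-2381670) = (3251474 - 240*498)*(-2381670) = (3251474 - 119520)*(-2381670) = 3131954*(-2381670) = -7459280883180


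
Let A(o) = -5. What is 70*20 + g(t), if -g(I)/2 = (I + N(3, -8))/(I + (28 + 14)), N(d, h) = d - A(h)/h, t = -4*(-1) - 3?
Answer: 240773/172 ≈ 1399.8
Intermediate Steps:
t = 1 (t = 4 - 3 = 1)
N(d, h) = d + 5/h (N(d, h) = d - (-5)/h = d + 5/h)
g(I) = -2*(19/8 + I)/(42 + I) (g(I) = -2*(I + (3 + 5/(-8)))/(I + (28 + 14)) = -2*(I + (3 + 5*(-1/8)))/(I + 42) = -2*(I + (3 - 5/8))/(42 + I) = -2*(I + 19/8)/(42 + I) = -2*(19/8 + I)/(42 + I))
70*20 + g(t) = 70*20 + (-19 - 8*1)/(4*(42 + 1)) = 1400 + (1/4)*(-19 - 8)/43 = 1400 + (1/4)*(1/43)*(-27) = 1400 - 27/172 = 240773/172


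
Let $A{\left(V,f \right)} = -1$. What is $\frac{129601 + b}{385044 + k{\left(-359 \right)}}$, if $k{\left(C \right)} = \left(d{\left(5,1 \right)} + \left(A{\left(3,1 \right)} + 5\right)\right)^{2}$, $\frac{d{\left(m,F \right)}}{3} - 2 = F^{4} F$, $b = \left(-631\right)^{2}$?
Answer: $\frac{527762}{385213} \approx 1.3701$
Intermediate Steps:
$b = 398161$
$d{\left(m,F \right)} = 6 + 3 F^{5}$ ($d{\left(m,F \right)} = 6 + 3 F^{4} F = 6 + 3 F^{5}$)
$k{\left(C \right)} = 169$ ($k{\left(C \right)} = \left(\left(6 + 3 \cdot 1^{5}\right) + \left(-1 + 5\right)\right)^{2} = \left(\left(6 + 3 \cdot 1\right) + 4\right)^{2} = \left(\left(6 + 3\right) + 4\right)^{2} = \left(9 + 4\right)^{2} = 13^{2} = 169$)
$\frac{129601 + b}{385044 + k{\left(-359 \right)}} = \frac{129601 + 398161}{385044 + 169} = \frac{527762}{385213}$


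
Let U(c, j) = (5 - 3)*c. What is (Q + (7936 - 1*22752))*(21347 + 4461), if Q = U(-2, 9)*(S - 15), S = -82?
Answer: -372357824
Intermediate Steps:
U(c, j) = 2*c
Q = 388 (Q = (2*(-2))*(-82 - 15) = -4*(-97) = 388)
(Q + (7936 - 1*22752))*(21347 + 4461) = (388 + (7936 - 1*22752))*(21347 + 4461) = (388 + (7936 - 22752))*25808 = (388 - 14816)*25808 = -14428*25808 = -372357824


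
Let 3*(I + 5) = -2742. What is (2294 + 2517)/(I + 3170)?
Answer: 4811/2251 ≈ 2.1373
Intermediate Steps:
I = -919 (I = -5 + (⅓)*(-2742) = -5 - 914 = -919)
(2294 + 2517)/(I + 3170) = (2294 + 2517)/(-919 + 3170) = 4811/2251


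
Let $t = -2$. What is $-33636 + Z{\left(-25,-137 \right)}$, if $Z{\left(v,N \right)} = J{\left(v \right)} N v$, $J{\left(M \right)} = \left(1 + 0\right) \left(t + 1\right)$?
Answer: $-37061$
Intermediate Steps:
$J{\left(M \right)} = -1$ ($J{\left(M \right)} = \left(1 + 0\right) \left(-2 + 1\right) = 1 \left(-1\right) = -1$)
$Z{\left(v,N \right)} = - N v$
$-33636 + Z{\left(-25,-137 \right)} = -33636 - \left(-137\right) \left(-25\right) = -33636 - 3425 = -37061$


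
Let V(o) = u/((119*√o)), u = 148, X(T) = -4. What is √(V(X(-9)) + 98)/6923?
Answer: √(1387778 - 8806*I)/823837 ≈ 0.00143 - 4.5368e-6*I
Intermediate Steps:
V(o) = 148/(119*√o) (V(o) = 148/((119*√o)) = 148*(1/(119*√o)) = 148/(119*√o))
√(V(X(-9)) + 98)/6923 = √(148/(119*√(-4)) + 98)/6923 = √(148*(-I/2)/119 + 98)*(1/6923) = √(-74*I/119 + 98)*(1/6923) = √(98 - 74*I/119)*(1/6923) = √(98 - 74*I/119)/6923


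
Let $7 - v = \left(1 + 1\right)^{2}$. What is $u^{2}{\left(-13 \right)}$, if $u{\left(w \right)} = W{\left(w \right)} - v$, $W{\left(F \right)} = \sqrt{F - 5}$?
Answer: $9 \left(1 - i \sqrt{2}\right)^{2} \approx -9.0 - 25.456 i$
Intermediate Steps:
$W{\left(F \right)} = \sqrt{-5 + F}$
$v = 3$ ($v = 7 - \left(1 + 1\right)^{2} = 7 - 2^{2} = 7 - 4 = 3$)
$u{\left(w \right)} = -3 + \sqrt{-5 + w}$ ($u{\left(w \right)} = \sqrt{-5 + w} - 3 = -3 + \sqrt{-5 + w}$)
$u^{2}{\left(-13 \right)} = \left(-3 + \sqrt{-5 - 13}\right)^{2} = \left(-3 + \sqrt{-18}\right)^{2} = \left(-3 + 3 i \sqrt{2}\right)^{2}$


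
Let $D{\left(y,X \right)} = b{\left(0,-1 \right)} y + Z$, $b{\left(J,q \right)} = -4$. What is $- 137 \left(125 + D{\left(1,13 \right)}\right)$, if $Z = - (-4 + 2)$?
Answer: $-16851$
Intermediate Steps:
$Z = 2$ ($Z = \left(-1\right) \left(-2\right) = 2$)
$D{\left(y,X \right)} = 2 - 4 y$ ($D{\left(y,X \right)} = - 4 y + 2 = 2 - 4 y$)
$- 137 \left(125 + D{\left(1,13 \right)}\right) = - 137 \left(125 + \left(2 - 4\right)\right) = - 137 \left(125 - 2\right) = \left(-137\right) 123 = -16851$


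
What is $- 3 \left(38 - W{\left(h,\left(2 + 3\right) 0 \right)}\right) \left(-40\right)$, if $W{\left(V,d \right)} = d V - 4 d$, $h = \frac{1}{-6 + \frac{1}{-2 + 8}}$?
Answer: $4560$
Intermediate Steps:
$h = - \frac{6}{35}$ ($h = \frac{1}{-6 + \frac{1}{6}} = \frac{1}{- \frac{35}{6}} = - \frac{6}{35} \approx -0.17143$)
$W{\left(V,d \right)} = - 4 d + V d$ ($W{\left(V,d \right)} = V d - 4 d = - 4 d + V d$)
$- 3 \left(38 - W{\left(h,\left(2 + 3\right) 0 \right)}\right) \left(-40\right) = - 3 \left(38 - \left(2 + 3\right) 0 \left(-4 - \frac{6}{35}\right)\right) \left(-40\right) = - 3 \left(38 - 5 \cdot 0 \left(- \frac{146}{35}\right)\right) \left(-40\right) = - 3 \left(38 - 0 \left(- \frac{146}{35}\right)\right) \left(-40\right) = - 3 \left(38 - 0\right) \left(-40\right) = - 3 \left(38 + 0\right) \left(-40\right) = \left(-3\right) 38 \left(-40\right) = \left(-114\right) \left(-40\right) = 4560$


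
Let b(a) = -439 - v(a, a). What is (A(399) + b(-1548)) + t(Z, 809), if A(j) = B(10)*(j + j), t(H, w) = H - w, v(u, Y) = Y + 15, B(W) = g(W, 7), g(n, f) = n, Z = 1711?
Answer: 9976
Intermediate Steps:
B(W) = W
v(u, Y) = 15 + Y
A(j) = 20*j (A(j) = 10*(j + j) = 10*(2*j) = 20*j)
b(a) = -454 - a (b(a) = -439 - (15 + a) = -439 + (-15 - a) = -454 - a)
(A(399) + b(-1548)) + t(Z, 809) = (20*399 + (-454 - 1*(-1548))) + (1711 - 1*809) = (7980 + (-454 + 1548)) + (1711 - 809) = (7980 + 1094) + 902 = 9074 + 902 = 9976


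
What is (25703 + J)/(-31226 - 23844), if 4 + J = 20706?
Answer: -9281/11014 ≈ -0.84266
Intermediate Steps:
J = 20702 (J = -4 + 20706 = 20702)
(25703 + J)/(-31226 - 23844) = (25703 + 20702)/(-31226 - 23844) = 46405/(-55070) = 46405*(-1/55070) = -9281/11014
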